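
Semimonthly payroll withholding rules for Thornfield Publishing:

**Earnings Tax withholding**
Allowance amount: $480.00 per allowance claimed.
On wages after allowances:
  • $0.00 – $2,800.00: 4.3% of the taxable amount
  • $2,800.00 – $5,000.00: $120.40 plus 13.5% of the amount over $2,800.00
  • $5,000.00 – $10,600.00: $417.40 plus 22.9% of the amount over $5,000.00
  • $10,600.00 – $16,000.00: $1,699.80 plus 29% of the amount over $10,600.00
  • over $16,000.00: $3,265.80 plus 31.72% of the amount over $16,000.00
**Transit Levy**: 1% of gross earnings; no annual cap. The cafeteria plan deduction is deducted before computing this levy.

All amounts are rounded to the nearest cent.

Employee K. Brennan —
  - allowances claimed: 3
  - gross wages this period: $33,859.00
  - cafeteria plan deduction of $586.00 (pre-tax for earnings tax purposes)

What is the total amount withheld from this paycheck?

Earnings Tax: taxable = $33,859.00 − $586.00 − 3×$480.00 = $31,833.00
  $3,265.80 + 31.72% × ($31,833.00 − $16,000.00) = $3,265.80 + 31.72% × $15,833.00 = $8,288.03
Transit Levy: 1% × $33,273.00 = $332.73
Total: $8,288.03 + $332.73 = $8,620.76

$8,620.76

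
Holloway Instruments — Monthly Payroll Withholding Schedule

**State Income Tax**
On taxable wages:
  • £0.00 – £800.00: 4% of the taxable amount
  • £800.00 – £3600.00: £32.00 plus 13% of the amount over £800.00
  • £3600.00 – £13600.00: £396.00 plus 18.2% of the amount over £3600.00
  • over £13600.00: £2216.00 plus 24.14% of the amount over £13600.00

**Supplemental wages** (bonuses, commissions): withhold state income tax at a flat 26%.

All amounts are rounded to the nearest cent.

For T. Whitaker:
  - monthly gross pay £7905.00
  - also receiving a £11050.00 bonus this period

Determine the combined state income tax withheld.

£4052.51

State Income Tax: taxable = £7905.00
  £396.00 + 18.2% × (£7905.00 − £3600.00) = £396.00 + 18.2% × £4305.00 = £1179.51
Supplemental (26% flat on bonus): 26% × £11050.00 = £2873.00
Total state income tax: £1179.51 + £2873.00 = £4052.51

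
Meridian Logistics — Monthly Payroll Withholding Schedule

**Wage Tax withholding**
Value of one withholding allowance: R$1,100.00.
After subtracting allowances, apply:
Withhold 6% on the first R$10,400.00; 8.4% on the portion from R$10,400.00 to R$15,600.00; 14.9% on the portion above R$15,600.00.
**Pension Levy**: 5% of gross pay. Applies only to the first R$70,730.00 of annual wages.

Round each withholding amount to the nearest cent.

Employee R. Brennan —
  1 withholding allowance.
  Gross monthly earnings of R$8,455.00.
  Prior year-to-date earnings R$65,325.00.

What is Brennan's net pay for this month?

R$7,743.45

Wage Tax: taxable = R$8,455.00 − 1×R$1,100.00 = R$7,355.00
  6% × R$7,355.00 = R$441.30
Pension Levy: cap R$70,730.00 − YTD R$65,325.00 = R$5,405.00 subject; 5% × R$5,405.00 = R$270.25
Total withheld: R$441.30 + R$270.25 = R$711.55
Net pay: R$8,455.00 − R$711.55 = R$7,743.45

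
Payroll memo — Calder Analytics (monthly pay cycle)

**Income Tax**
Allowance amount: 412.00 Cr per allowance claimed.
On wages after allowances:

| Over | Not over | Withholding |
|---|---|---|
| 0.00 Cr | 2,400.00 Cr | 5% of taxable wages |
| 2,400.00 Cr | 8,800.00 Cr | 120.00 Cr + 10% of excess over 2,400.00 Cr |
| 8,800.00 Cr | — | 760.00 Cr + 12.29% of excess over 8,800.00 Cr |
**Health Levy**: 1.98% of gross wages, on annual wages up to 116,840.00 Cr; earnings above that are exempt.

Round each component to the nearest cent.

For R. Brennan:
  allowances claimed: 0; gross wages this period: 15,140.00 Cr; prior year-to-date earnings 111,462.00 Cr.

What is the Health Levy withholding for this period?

Health Levy: cap 116,840.00 Cr − YTD 111,462.00 Cr = 5,378.00 Cr subject; 1.98% × 5,378.00 Cr = 106.48 Cr

106.48 Cr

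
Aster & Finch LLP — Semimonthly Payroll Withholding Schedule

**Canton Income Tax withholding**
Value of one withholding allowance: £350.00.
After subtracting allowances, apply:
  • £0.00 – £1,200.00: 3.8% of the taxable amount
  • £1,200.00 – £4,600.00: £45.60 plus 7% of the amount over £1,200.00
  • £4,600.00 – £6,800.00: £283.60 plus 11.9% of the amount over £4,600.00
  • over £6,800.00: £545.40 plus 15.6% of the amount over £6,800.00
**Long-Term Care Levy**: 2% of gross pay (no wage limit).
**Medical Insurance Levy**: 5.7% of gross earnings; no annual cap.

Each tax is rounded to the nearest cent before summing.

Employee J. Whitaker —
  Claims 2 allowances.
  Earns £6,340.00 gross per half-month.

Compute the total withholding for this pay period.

Canton Income Tax: taxable = £6,340.00 − 2×£350.00 = £5,640.00
  £283.60 + 11.9% × (£5,640.00 − £4,600.00) = £283.60 + 11.9% × £1,040.00 = £407.36
Long-Term Care Levy: 2% × £6,340.00 = £126.80
Medical Insurance Levy: 5.7% × £6,340.00 = £361.38
Total: £407.36 + £126.80 + £361.38 = £895.54

£895.54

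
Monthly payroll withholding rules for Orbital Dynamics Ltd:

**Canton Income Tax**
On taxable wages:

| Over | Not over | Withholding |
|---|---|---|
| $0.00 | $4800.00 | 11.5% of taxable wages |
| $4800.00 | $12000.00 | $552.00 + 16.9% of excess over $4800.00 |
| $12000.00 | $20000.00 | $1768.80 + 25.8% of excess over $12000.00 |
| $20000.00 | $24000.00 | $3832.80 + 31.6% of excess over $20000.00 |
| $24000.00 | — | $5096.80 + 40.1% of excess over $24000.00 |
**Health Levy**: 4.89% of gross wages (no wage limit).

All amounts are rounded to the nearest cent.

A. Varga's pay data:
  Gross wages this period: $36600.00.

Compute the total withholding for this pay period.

Canton Income Tax: taxable = $36600.00
  $5096.80 + 40.1% × ($36600.00 − $24000.00) = $5096.80 + 40.1% × $12600.00 = $10149.40
Health Levy: 4.89% × $36600.00 = $1789.74
Total: $10149.40 + $1789.74 = $11939.14

$11939.14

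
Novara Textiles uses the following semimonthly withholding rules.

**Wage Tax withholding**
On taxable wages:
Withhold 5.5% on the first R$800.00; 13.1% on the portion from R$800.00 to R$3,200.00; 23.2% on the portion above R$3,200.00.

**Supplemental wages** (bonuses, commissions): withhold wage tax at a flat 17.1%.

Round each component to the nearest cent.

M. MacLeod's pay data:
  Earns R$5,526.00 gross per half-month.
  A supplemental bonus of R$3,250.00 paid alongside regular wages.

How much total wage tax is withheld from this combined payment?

Wage Tax: taxable = R$5,526.00
  R$358.40 + 23.2% × (R$5,526.00 − R$3,200.00) = R$358.40 + 23.2% × R$2,326.00 = R$898.03
Supplemental (17.1% flat on bonus): 17.1% × R$3,250.00 = R$555.75
Total wage tax: R$898.03 + R$555.75 = R$1,453.78

R$1,453.78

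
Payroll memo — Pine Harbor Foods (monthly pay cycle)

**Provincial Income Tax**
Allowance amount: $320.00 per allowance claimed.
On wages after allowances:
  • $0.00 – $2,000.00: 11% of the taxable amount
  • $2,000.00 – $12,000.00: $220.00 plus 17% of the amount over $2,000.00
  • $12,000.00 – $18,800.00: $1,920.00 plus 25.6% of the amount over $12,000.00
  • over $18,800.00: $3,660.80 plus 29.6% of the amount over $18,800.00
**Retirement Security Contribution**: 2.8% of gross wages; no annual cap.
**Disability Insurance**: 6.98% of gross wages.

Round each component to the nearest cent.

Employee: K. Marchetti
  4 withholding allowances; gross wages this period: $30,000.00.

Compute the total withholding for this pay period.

Provincial Income Tax: taxable = $30,000.00 − 4×$320.00 = $28,720.00
  $3,660.80 + 29.6% × ($28,720.00 − $18,800.00) = $3,660.80 + 29.6% × $9,920.00 = $6,597.12
Retirement Security Contribution: 2.8% × $30,000.00 = $840.00
Disability Insurance: 6.98% × $30,000.00 = $2,094.00
Total: $6,597.12 + $840.00 + $2,094.00 = $9,531.12

$9,531.12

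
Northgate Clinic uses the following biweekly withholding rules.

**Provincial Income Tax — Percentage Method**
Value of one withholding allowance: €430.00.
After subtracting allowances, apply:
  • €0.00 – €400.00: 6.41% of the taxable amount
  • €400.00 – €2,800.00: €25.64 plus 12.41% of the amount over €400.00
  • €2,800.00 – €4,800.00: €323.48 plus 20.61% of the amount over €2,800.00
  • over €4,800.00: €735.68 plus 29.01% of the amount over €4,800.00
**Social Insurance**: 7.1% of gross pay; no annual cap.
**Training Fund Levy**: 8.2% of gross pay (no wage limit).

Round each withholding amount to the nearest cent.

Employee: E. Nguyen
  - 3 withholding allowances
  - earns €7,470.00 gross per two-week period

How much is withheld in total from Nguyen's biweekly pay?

€2,278.93

Provincial Income Tax: taxable = €7,470.00 − 3×€430.00 = €6,180.00
  €735.68 + 29.01% × (€6,180.00 − €4,800.00) = €735.68 + 29.01% × €1,380.00 = €1,136.02
Social Insurance: 7.1% × €7,470.00 = €530.37
Training Fund Levy: 8.2% × €7,470.00 = €612.54
Total: €1,136.02 + €530.37 + €612.54 = €2,278.93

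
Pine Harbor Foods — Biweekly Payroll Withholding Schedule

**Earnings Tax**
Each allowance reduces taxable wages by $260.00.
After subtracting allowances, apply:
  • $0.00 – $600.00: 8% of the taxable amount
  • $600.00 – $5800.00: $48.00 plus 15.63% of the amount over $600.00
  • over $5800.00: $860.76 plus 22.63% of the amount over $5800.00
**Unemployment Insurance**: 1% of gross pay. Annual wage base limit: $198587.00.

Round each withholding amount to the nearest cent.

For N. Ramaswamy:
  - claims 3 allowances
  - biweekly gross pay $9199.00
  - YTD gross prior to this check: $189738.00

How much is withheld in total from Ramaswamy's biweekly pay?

$1541.93

Earnings Tax: taxable = $9199.00 − 3×$260.00 = $8419.00
  $860.76 + 22.63% × ($8419.00 − $5800.00) = $860.76 + 22.63% × $2619.00 = $1453.44
Unemployment Insurance: cap $198587.00 − YTD $189738.00 = $8849.00 subject; 1% × $8849.00 = $88.49
Total: $1453.44 + $88.49 = $1541.93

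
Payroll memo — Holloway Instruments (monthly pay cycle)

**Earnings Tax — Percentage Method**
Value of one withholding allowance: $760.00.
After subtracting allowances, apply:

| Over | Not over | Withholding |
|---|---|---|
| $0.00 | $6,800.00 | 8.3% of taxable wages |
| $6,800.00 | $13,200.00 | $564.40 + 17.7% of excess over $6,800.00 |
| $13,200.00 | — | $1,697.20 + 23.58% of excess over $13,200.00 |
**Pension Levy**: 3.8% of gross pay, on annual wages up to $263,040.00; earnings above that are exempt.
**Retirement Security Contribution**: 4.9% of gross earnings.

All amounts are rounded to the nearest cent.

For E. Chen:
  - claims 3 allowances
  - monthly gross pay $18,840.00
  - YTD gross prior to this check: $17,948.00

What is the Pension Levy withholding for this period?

Pension Levy: 3.8% × $18,840.00 = $715.92

$715.92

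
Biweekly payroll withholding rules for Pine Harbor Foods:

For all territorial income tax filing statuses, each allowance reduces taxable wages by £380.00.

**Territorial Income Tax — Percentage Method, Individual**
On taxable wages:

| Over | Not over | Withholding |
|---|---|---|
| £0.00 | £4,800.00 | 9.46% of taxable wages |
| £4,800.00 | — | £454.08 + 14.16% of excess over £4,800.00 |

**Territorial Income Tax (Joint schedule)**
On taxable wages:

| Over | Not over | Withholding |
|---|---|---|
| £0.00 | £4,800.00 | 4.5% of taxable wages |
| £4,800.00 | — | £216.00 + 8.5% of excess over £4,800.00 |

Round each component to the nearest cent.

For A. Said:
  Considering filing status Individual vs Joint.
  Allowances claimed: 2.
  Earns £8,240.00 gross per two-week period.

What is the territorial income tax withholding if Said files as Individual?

Territorial Income Tax (Individual): taxable = £8,240.00 − 2×£380.00 = £7,480.00
  £454.08 + 14.16% × (£7,480.00 − £4,800.00) = £454.08 + 14.16% × £2,680.00 = £833.57

£833.57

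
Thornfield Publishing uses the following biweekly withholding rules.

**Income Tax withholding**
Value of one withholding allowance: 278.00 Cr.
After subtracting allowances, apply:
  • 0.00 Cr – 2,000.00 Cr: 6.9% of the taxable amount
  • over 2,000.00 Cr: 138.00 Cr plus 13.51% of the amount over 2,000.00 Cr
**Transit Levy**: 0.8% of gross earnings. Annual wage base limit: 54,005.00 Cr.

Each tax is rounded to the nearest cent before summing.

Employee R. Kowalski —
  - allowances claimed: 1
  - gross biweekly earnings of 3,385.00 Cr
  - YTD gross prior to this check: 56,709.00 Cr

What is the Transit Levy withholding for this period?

Transit Levy: YTD 56,709.00 Cr ≥ cap 54,005.00 Cr → 0.00 Cr

0.00 Cr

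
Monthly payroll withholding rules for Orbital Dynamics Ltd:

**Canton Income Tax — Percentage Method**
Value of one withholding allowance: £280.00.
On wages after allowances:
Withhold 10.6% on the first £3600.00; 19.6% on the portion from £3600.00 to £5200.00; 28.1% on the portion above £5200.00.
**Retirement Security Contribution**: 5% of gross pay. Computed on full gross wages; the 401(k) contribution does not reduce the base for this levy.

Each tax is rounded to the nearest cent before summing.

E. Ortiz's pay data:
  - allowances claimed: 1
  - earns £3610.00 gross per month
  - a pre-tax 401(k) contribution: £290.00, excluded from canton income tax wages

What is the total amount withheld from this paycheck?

£502.74

Canton Income Tax: taxable = £3610.00 − £290.00 − 1×£280.00 = £3040.00
  10.6% × £3040.00 = £322.24
Retirement Security Contribution: 5% × £3610.00 = £180.50
Total: £322.24 + £180.50 = £502.74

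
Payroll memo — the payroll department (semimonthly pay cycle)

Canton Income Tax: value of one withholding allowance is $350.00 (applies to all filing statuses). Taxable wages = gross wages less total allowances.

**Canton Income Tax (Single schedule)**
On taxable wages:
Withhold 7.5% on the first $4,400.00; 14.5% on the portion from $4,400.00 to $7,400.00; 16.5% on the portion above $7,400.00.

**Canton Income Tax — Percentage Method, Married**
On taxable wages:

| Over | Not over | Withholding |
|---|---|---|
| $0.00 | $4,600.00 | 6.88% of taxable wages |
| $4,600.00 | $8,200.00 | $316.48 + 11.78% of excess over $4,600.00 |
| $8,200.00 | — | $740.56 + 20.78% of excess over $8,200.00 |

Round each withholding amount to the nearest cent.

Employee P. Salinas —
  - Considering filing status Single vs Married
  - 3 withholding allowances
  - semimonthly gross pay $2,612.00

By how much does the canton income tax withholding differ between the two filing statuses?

Canton Income Tax (Single): taxable = $2,612.00 − 3×$350.00 = $1,562.00
  7.5% × $1,562.00 = $117.15
Canton Income Tax (Married): taxable = $2,612.00 − 3×$350.00 = $1,562.00
  6.88% × $1,562.00 = $107.47
Difference: |$117.15 − $107.47| = $9.68 (higher under Single)

$9.68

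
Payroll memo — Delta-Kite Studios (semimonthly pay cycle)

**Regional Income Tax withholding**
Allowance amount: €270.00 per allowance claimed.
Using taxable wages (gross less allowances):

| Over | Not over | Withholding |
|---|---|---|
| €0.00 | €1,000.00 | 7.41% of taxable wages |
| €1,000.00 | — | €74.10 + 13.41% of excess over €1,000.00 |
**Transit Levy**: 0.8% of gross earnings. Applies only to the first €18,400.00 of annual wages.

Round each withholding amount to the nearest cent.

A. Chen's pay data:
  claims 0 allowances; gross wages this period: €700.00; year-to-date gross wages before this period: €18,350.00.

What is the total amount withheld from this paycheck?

€52.27

Regional Income Tax: taxable = €700.00
  7.41% × €700.00 = €51.87
Transit Levy: cap €18,400.00 − YTD €18,350.00 = €50.00 subject; 0.8% × €50.00 = €0.40
Total: €51.87 + €0.40 = €52.27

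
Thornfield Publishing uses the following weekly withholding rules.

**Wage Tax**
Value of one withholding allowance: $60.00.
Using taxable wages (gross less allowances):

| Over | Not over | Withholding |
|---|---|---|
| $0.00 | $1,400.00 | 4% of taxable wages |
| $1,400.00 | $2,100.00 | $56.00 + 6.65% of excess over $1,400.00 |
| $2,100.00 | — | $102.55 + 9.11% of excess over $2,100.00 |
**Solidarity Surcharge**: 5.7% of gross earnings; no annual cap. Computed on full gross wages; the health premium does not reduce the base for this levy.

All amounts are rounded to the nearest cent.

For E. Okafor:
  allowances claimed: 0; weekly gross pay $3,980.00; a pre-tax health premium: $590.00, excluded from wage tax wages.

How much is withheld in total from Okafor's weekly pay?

Wage Tax: taxable = $3,980.00 − $590.00 = $3,390.00
  $102.55 + 9.11% × ($3,390.00 − $2,100.00) = $102.55 + 9.11% × $1,290.00 = $220.07
Solidarity Surcharge: 5.7% × $3,980.00 = $226.86
Total: $220.07 + $226.86 = $446.93

$446.93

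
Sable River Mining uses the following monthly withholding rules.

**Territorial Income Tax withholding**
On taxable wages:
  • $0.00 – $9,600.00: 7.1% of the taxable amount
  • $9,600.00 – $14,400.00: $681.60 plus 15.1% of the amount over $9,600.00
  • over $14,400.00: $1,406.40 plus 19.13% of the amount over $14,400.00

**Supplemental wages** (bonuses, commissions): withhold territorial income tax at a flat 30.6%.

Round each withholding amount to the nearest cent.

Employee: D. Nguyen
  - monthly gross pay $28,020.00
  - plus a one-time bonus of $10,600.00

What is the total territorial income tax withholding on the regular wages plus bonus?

$7,255.51

Territorial Income Tax: taxable = $28,020.00
  $1,406.40 + 19.13% × ($28,020.00 − $14,400.00) = $1,406.40 + 19.13% × $13,620.00 = $4,011.91
Supplemental (30.6% flat on bonus): 30.6% × $10,600.00 = $3,243.60
Total territorial income tax: $4,011.91 + $3,243.60 = $7,255.51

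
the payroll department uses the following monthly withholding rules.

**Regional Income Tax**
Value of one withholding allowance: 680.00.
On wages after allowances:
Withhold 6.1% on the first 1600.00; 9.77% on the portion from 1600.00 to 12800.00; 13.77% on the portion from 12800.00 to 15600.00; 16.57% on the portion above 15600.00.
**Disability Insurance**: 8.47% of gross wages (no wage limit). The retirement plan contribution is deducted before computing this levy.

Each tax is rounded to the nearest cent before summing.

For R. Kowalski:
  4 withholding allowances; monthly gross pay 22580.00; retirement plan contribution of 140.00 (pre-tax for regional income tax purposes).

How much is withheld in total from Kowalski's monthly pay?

4160.75

Regional Income Tax: taxable = 22580.00 − 140.00 − 4×680.00 = 19720.00
  1577.40 + 16.57% × (19720.00 − 15600.00) = 1577.40 + 16.57% × 4120.00 = 2260.08
Disability Insurance: 8.47% × 22440.00 = 1900.67
Total: 2260.08 + 1900.67 = 4160.75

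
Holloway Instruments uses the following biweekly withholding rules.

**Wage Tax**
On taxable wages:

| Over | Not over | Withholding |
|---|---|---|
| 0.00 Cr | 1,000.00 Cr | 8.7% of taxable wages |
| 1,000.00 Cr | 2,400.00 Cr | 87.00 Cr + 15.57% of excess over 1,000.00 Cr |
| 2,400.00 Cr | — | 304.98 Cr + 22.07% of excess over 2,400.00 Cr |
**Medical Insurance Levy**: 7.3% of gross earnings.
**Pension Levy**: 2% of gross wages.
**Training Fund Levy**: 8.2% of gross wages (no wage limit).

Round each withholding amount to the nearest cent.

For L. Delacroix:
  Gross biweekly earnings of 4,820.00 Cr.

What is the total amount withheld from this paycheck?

1,682.57 Cr

Wage Tax: taxable = 4,820.00 Cr
  304.98 Cr + 22.07% × (4,820.00 Cr − 2,400.00 Cr) = 304.98 Cr + 22.07% × 2,420.00 Cr = 839.07 Cr
Medical Insurance Levy: 7.3% × 4,820.00 Cr = 351.86 Cr
Pension Levy: 2% × 4,820.00 Cr = 96.40 Cr
Training Fund Levy: 8.2% × 4,820.00 Cr = 395.24 Cr
Total: 839.07 Cr + 351.86 Cr + 96.40 Cr + 395.24 Cr = 1,682.57 Cr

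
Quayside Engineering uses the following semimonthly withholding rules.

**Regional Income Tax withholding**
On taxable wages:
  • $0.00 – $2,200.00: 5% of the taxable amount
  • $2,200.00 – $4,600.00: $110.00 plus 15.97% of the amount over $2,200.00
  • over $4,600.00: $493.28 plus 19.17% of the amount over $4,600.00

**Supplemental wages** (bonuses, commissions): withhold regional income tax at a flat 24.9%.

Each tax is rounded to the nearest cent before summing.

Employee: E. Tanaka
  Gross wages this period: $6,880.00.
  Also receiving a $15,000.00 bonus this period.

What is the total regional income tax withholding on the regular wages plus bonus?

$4,665.36

Regional Income Tax: taxable = $6,880.00
  $493.28 + 19.17% × ($6,880.00 − $4,600.00) = $493.28 + 19.17% × $2,280.00 = $930.36
Supplemental (24.9% flat on bonus): 24.9% × $15,000.00 = $3,735.00
Total regional income tax: $930.36 + $3,735.00 = $4,665.36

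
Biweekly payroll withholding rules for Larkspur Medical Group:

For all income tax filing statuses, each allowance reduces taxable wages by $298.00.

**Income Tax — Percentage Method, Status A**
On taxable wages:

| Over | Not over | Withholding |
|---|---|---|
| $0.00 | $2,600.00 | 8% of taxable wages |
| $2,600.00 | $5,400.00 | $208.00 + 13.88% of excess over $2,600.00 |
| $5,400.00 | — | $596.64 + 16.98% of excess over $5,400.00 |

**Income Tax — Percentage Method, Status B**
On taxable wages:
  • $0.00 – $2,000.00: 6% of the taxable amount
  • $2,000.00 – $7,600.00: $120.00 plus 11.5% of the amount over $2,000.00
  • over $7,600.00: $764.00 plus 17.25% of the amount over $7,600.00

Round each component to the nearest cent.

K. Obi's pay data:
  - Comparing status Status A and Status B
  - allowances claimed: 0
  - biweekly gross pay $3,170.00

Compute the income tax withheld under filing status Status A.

Income Tax (Status A): taxable = $3,170.00
  $208.00 + 13.88% × ($3,170.00 − $2,600.00) = $208.00 + 13.88% × $570.00 = $287.12

$287.12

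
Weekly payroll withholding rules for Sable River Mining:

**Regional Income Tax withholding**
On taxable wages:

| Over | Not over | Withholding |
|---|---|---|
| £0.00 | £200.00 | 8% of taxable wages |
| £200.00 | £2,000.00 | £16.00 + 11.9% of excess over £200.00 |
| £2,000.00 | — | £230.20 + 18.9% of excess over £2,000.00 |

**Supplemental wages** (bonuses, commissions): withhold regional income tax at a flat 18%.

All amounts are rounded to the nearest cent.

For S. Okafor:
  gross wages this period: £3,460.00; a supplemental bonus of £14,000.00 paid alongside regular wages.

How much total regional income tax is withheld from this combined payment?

£3,026.14

Regional Income Tax: taxable = £3,460.00
  £230.20 + 18.9% × (£3,460.00 − £2,000.00) = £230.20 + 18.9% × £1,460.00 = £506.14
Supplemental (18% flat on bonus): 18% × £14,000.00 = £2,520.00
Total regional income tax: £506.14 + £2,520.00 = £3,026.14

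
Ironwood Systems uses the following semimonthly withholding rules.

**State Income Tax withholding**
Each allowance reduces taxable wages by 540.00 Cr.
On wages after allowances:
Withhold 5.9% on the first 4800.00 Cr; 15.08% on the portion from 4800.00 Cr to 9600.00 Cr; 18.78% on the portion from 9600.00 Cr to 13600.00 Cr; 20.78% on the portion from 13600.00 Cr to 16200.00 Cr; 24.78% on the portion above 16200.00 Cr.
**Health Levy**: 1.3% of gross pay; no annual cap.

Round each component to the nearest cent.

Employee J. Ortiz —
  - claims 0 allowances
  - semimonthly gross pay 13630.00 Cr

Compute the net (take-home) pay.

State Income Tax: taxable = 13630.00 Cr
  1758.24 Cr + 20.78% × (13630.00 Cr − 13600.00 Cr) = 1758.24 Cr + 20.78% × 30.00 Cr = 1764.47 Cr
Health Levy: 1.3% × 13630.00 Cr = 177.19 Cr
Total withheld: 1764.47 Cr + 177.19 Cr = 1941.66 Cr
Net pay: 13630.00 Cr − 1941.66 Cr = 11688.34 Cr

11688.34 Cr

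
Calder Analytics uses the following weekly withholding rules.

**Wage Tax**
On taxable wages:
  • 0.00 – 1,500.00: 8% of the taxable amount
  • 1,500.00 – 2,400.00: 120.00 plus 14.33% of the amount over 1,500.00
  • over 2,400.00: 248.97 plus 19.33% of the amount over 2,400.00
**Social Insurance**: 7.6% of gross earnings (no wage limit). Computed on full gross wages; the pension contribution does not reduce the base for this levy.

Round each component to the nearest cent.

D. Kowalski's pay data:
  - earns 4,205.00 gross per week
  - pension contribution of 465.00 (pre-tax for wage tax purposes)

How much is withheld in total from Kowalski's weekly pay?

827.57

Wage Tax: taxable = 4,205.00 − 465.00 = 3,740.00
  248.97 + 19.33% × (3,740.00 − 2,400.00) = 248.97 + 19.33% × 1,340.00 = 507.99
Social Insurance: 7.6% × 4,205.00 = 319.58
Total: 507.99 + 319.58 = 827.57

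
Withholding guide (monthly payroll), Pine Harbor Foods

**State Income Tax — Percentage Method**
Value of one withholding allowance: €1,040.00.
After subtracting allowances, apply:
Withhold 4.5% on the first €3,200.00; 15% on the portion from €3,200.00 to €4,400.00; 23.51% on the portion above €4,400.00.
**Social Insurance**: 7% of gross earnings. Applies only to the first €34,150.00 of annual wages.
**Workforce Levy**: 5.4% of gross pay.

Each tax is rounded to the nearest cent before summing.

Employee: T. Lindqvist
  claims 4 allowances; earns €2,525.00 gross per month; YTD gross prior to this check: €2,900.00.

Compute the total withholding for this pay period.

€313.10

State Income Tax: taxable = €2,525.00 − 4×€1,040.00 = €-1,635.00
  Taxable ≤ 0 → €0.00
Social Insurance: 7% × €2,525.00 = €176.75
Workforce Levy: 5.4% × €2,525.00 = €136.35
Total: €0.00 + €176.75 + €136.35 = €313.10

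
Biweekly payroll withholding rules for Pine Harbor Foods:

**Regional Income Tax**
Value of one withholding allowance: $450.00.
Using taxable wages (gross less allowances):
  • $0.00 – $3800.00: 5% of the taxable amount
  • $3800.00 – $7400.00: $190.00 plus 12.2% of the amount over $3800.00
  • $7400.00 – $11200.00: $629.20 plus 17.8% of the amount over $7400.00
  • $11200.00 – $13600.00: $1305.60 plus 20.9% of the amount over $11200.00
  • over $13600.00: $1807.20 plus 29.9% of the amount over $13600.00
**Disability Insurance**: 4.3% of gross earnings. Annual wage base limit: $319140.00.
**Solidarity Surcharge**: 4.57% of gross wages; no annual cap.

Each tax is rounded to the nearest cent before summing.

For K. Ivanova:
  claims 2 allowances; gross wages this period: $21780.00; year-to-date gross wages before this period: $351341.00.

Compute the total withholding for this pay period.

Regional Income Tax: taxable = $21780.00 − 2×$450.00 = $20880.00
  $1807.20 + 29.9% × ($20880.00 − $13600.00) = $1807.20 + 29.9% × $7280.00 = $3983.92
Disability Insurance: YTD $351341.00 ≥ cap $319140.00 → $0.00
Solidarity Surcharge: 4.57% × $21780.00 = $995.35
Total: $3983.92 + $0.00 + $995.35 = $4979.27

$4979.27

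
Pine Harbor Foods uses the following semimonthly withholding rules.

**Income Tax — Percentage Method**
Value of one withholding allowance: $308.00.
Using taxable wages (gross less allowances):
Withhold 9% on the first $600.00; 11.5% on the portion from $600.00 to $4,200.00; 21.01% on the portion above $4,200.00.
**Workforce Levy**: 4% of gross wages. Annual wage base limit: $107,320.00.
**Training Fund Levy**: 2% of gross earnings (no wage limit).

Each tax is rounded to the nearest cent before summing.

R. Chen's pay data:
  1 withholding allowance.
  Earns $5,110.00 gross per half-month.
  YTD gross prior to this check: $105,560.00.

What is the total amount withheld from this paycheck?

$767.08

Income Tax: taxable = $5,110.00 − 1×$308.00 = $4,802.00
  $468.00 + 21.01% × ($4,802.00 − $4,200.00) = $468.00 + 21.01% × $602.00 = $594.48
Workforce Levy: cap $107,320.00 − YTD $105,560.00 = $1,760.00 subject; 4% × $1,760.00 = $70.40
Training Fund Levy: 2% × $5,110.00 = $102.20
Total: $594.48 + $70.40 + $102.20 = $767.08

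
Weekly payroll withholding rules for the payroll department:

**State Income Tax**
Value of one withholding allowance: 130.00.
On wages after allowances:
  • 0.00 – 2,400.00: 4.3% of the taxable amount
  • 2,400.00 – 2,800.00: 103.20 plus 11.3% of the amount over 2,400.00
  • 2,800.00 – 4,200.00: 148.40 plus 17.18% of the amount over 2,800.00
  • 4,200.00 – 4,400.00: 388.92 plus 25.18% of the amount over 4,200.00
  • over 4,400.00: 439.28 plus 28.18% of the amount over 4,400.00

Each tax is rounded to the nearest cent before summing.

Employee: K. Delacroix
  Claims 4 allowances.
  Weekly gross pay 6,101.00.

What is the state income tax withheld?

772.09

State Income Tax: taxable = 6,101.00 − 4×130.00 = 5,581.00
  439.28 + 28.18% × (5,581.00 − 4,400.00) = 439.28 + 28.18% × 1,181.00 = 772.09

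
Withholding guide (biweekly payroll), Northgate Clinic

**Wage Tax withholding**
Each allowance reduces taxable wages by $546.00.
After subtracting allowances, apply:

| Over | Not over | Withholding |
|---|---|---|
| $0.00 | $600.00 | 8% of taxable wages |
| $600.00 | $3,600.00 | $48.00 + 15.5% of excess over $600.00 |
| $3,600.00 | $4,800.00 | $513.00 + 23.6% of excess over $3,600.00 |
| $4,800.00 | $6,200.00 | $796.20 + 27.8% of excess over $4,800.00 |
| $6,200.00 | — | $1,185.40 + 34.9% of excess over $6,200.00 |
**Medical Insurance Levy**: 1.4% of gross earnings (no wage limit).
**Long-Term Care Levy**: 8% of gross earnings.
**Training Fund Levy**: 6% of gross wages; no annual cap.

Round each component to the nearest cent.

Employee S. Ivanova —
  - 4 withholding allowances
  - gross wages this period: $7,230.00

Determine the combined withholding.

$1,978.01

Wage Tax: taxable = $7,230.00 − 4×$546.00 = $5,046.00
  $796.20 + 27.8% × ($5,046.00 − $4,800.00) = $796.20 + 27.8% × $246.00 = $864.59
Medical Insurance Levy: 1.4% × $7,230.00 = $101.22
Long-Term Care Levy: 8% × $7,230.00 = $578.40
Training Fund Levy: 6% × $7,230.00 = $433.80
Total: $864.59 + $101.22 + $578.40 + $433.80 = $1,978.01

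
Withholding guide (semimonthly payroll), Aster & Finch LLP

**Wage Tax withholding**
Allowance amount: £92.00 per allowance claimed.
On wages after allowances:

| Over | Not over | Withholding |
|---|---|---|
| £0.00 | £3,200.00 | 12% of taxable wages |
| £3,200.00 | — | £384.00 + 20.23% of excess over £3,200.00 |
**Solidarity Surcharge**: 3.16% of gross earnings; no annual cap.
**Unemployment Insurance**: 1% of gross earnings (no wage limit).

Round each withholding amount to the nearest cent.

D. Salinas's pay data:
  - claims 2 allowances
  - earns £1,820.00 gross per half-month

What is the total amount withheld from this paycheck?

Wage Tax: taxable = £1,820.00 − 2×£92.00 = £1,636.00
  12% × £1,636.00 = £196.32
Solidarity Surcharge: 3.16% × £1,820.00 = £57.51
Unemployment Insurance: 1% × £1,820.00 = £18.20
Total: £196.32 + £57.51 + £18.20 = £272.03

£272.03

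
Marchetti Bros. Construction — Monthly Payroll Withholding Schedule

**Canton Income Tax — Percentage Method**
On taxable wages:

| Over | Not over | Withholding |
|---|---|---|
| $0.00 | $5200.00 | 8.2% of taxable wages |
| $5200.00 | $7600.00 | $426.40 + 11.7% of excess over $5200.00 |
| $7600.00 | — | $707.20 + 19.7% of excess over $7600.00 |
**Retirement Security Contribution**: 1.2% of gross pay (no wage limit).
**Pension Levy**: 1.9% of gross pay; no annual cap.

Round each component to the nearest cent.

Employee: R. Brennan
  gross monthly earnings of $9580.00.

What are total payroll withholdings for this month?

$1394.24

Canton Income Tax: taxable = $9580.00
  $707.20 + 19.7% × ($9580.00 − $7600.00) = $707.20 + 19.7% × $1980.00 = $1097.26
Retirement Security Contribution: 1.2% × $9580.00 = $114.96
Pension Levy: 1.9% × $9580.00 = $182.02
Total: $1097.26 + $114.96 + $182.02 = $1394.24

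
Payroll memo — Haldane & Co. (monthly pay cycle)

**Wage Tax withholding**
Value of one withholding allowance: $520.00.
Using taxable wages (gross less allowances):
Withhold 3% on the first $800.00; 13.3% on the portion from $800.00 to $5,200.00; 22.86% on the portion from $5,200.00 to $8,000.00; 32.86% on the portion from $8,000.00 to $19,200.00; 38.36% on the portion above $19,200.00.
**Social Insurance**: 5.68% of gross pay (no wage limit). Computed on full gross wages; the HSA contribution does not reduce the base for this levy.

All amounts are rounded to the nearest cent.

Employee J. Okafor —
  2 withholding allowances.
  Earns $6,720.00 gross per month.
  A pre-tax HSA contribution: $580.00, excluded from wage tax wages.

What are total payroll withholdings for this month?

$977.60

Wage Tax: taxable = $6,720.00 − $580.00 − 2×$520.00 = $5,100.00
  $24.00 + 13.3% × ($5,100.00 − $800.00) = $24.00 + 13.3% × $4,300.00 = $595.90
Social Insurance: 5.68% × $6,720.00 = $381.70
Total: $595.90 + $381.70 = $977.60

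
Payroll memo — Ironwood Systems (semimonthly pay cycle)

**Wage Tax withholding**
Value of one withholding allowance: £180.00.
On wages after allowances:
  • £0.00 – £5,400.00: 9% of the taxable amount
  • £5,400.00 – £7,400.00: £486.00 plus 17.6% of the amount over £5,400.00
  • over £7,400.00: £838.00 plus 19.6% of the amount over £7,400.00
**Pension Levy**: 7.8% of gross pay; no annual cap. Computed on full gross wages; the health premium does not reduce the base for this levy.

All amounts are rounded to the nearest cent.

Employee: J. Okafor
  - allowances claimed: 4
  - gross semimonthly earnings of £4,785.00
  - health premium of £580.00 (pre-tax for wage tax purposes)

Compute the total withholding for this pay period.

Wage Tax: taxable = £4,785.00 − £580.00 − 4×£180.00 = £3,485.00
  9% × £3,485.00 = £313.65
Pension Levy: 7.8% × £4,785.00 = £373.23
Total: £313.65 + £373.23 = £686.88

£686.88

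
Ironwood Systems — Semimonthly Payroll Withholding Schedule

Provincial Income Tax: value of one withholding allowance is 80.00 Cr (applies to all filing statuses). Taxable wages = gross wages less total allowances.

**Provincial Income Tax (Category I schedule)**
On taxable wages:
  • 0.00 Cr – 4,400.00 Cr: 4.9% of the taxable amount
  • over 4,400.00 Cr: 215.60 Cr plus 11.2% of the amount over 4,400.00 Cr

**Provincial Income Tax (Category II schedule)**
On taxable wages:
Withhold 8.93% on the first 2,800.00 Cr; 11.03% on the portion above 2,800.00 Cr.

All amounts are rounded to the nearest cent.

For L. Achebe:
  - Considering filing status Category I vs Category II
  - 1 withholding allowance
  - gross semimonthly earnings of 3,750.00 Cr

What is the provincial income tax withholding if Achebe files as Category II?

346.00 Cr

Provincial Income Tax (Category II): taxable = 3,750.00 Cr − 1×80.00 Cr = 3,670.00 Cr
  250.04 Cr + 11.03% × (3,670.00 Cr − 2,800.00 Cr) = 250.04 Cr + 11.03% × 870.00 Cr = 346.00 Cr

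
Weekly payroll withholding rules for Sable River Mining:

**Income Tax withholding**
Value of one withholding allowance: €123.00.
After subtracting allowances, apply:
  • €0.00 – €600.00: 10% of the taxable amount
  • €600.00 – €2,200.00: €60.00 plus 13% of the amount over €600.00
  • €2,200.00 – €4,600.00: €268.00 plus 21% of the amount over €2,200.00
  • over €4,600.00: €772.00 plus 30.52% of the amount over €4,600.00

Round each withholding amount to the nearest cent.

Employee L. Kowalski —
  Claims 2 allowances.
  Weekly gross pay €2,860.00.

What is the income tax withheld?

€354.94

Income Tax: taxable = €2,860.00 − 2×€123.00 = €2,614.00
  €268.00 + 21% × (€2,614.00 − €2,200.00) = €268.00 + 21% × €414.00 = €354.94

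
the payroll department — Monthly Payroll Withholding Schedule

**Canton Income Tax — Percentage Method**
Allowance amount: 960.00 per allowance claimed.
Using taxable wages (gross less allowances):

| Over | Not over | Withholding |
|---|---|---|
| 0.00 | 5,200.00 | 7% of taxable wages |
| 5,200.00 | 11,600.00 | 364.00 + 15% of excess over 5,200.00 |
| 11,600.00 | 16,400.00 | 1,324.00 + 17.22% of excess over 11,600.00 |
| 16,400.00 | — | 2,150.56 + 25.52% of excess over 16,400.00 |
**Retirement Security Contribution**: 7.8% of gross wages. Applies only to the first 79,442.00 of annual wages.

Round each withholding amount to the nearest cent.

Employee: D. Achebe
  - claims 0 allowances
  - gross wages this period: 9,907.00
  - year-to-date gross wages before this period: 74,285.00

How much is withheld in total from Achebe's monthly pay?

1,472.30

Canton Income Tax: taxable = 9,907.00
  364.00 + 15% × (9,907.00 − 5,200.00) = 364.00 + 15% × 4,707.00 = 1,070.05
Retirement Security Contribution: cap 79,442.00 − YTD 74,285.00 = 5,157.00 subject; 7.8% × 5,157.00 = 402.25
Total: 1,070.05 + 402.25 = 1,472.30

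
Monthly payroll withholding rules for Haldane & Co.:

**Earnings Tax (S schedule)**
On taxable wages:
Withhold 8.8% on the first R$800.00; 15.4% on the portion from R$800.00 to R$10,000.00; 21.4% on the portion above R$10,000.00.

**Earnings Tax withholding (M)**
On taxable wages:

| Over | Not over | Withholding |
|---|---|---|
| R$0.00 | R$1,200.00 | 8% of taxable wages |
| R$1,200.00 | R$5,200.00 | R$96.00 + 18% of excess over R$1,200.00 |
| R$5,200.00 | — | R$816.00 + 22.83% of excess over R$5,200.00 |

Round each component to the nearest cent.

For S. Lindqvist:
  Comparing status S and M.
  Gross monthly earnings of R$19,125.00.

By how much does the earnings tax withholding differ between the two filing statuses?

Earnings Tax (S): taxable = R$19,125.00
  R$1,487.20 + 21.4% × (R$19,125.00 − R$10,000.00) = R$1,487.20 + 21.4% × R$9,125.00 = R$3,439.95
Earnings Tax (M): taxable = R$19,125.00
  R$816.00 + 22.83% × (R$19,125.00 − R$5,200.00) = R$816.00 + 22.83% × R$13,925.00 = R$3,995.08
Difference: |R$3,439.95 − R$3,995.08| = R$555.13 (higher under M)

R$555.13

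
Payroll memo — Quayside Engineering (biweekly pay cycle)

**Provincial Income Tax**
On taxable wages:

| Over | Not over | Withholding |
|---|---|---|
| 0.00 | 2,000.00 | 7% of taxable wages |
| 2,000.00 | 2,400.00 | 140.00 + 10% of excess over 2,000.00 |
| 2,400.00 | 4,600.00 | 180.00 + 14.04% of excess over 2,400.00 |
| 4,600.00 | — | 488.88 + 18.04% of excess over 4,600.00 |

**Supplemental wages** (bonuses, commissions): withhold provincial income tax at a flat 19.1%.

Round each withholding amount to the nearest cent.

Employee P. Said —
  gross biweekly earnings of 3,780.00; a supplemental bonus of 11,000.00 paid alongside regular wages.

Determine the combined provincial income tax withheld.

2,474.75

Provincial Income Tax: taxable = 3,780.00
  180.00 + 14.04% × (3,780.00 − 2,400.00) = 180.00 + 14.04% × 1,380.00 = 373.75
Supplemental (19.1% flat on bonus): 19.1% × 11,000.00 = 2,101.00
Total provincial income tax: 373.75 + 2,101.00 = 2,474.75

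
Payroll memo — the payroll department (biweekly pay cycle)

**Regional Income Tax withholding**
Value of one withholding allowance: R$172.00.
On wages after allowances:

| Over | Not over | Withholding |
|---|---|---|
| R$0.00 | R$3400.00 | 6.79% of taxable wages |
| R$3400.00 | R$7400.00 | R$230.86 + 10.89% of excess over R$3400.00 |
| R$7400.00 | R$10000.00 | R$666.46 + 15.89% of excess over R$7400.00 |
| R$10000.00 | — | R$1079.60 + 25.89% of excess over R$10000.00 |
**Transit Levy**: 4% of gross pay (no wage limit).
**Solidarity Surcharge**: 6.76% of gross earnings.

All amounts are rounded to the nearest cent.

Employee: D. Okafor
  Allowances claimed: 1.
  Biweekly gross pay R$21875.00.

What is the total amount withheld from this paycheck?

R$6463.26

Regional Income Tax: taxable = R$21875.00 − 1×R$172.00 = R$21703.00
  R$1079.60 + 25.89% × (R$21703.00 − R$10000.00) = R$1079.60 + 25.89% × R$11703.00 = R$4109.51
Transit Levy: 4% × R$21875.00 = R$875.00
Solidarity Surcharge: 6.76% × R$21875.00 = R$1478.75
Total: R$4109.51 + R$875.00 + R$1478.75 = R$6463.26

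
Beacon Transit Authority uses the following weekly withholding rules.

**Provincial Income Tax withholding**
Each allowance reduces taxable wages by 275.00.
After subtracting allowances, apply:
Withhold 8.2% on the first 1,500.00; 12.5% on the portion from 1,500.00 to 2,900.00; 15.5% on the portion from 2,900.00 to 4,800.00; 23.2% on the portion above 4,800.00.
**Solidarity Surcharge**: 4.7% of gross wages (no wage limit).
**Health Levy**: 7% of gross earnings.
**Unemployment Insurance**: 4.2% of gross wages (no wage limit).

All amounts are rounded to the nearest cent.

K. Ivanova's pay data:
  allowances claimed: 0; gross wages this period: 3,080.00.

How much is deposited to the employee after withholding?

Provincial Income Tax: taxable = 3,080.00
  298.00 + 15.5% × (3,080.00 − 2,900.00) = 298.00 + 15.5% × 180.00 = 325.90
Solidarity Surcharge: 4.7% × 3,080.00 = 144.76
Health Levy: 7% × 3,080.00 = 215.60
Unemployment Insurance: 4.2% × 3,080.00 = 129.36
Total withheld: 325.90 + 144.76 + 215.60 + 129.36 = 815.62
Net pay: 3,080.00 − 815.62 = 2,264.38

2,264.38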